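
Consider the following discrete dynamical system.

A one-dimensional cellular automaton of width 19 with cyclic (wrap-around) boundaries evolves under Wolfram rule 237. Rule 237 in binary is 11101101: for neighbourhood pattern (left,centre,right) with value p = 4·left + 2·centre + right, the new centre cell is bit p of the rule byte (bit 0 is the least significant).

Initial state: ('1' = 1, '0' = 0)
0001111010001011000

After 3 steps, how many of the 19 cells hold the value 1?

19

k=0  0001111010001011000
k=1  1101111110101111011
k=2  1111111111111111111
k=3  1111111111111111111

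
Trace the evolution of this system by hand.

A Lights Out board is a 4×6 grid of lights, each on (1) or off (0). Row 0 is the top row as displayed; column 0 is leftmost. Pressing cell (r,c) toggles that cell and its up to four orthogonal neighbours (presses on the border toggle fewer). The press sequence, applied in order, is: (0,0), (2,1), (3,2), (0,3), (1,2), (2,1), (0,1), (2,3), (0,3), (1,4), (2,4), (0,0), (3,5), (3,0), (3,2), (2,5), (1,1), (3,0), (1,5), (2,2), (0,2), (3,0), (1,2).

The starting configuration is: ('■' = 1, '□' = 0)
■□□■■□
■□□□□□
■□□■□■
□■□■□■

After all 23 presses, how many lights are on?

k=0  ■□□■■□
■□□□□□
■□□■□■
□■□■□■
k=1  □■□■■□
□□□□□□
■□□■□■
□■□■□■
k=2  □■□■■□
□■□□□□
□■■■□■
□□□■□■
k=3  □■□■■□
□■□□□□
□■□■□■
□■■□□■
k=4  □■■□□□
□■□■□□
□■□■□■
□■■□□■
k=5  □■□□□□
□□■□□□
□■■■□■
□■■□□■
k=6  □■□□□□
□■■□□□
■□□■□■
□□■□□■
k=7  ■□■□□□
□□■□□□
■□□■□■
□□■□□■
k=8  ■□■□□□
□□■■□□
■□■□■■
□□■■□■
k=9  ■□□■■□
□□■□□□
■□■□■■
□□■■□■
k=10  ■□□■□□
□□■■■■
■□■□□■
□□■■□■
k=11  ■□□■□□
□□■■□■
■□■■■□
□□■■■■
k=12  □■□■□□
■□■■□■
■□■■■□
□□■■■■
k=13  □■□■□□
■□■■□■
■□■■■■
□□■■□□
k=14  □■□■□□
■□■■□■
□□■■■■
■■■■□□
k=15  □■□■□□
■□■■□■
□□□■■■
■□□□□□
k=16  □■□■□□
■□■■□□
□□□■□□
■□□□□■
k=17  □□□■□□
□■□■□□
□■□■□□
■□□□□■
k=18  □□□■□□
□■□■□□
■■□■□□
□■□□□■
k=19  □□□■□■
□■□■■■
■■□■□■
□■□□□■
k=20  □□□■□■
□■■■■■
■□■□□■
□■■□□■
k=21  □■■□□■
□■□■■■
■□■□□■
□■■□□■
k=22  □■■□□■
□■□■■■
□□■□□■
■□■□□■
k=23  □■□□□■
□□■□■■
□□□□□■
■□■□□■

9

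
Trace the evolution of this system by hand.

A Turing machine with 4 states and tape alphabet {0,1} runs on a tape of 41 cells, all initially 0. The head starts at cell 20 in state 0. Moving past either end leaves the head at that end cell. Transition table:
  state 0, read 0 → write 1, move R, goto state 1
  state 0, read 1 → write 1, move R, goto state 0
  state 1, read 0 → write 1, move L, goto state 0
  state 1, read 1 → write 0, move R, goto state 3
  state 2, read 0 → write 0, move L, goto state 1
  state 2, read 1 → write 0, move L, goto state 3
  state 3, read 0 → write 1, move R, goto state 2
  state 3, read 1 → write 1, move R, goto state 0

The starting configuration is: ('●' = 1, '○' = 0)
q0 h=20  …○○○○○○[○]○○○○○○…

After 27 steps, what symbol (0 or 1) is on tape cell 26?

t=0: q0 h=20  …○○○○○○[○]○○○○○○…
t=1: q1 h=21  …○○○○○●[○]○○○○○○…
t=2: q0 h=20  …○○○○○○[●]●○○○○○…
t=3: q0 h=21  …○○○○○●[●]○○○○○○…
t=4: q0 h=22  …○○○○●●[○]○○○○○○…
t=5: q1 h=23  …○○○●●●[○]○○○○○○…
t=6: q0 h=22  …○○○○●●[●]●○○○○○…
t=7: q0 h=23  …○○○●●●[●]○○○○○○…
t=8: q0 h=24  …○○●●●●[○]○○○○○○…
t=9: q1 h=25  …○●●●●●[○]○○○○○○…
t=10: q0 h=24  …○○●●●●[●]●○○○○○…
t=11: q0 h=25  …○●●●●●[●]○○○○○○…
t=12: q0 h=26  …●●●●●●[○]○○○○○○…
t=13: q1 h=27  …●●●●●●[○]○○○○○○…
t=14: q0 h=26  …●●●●●●[●]●○○○○○…
t=15: q0 h=27  …●●●●●●[●]○○○○○○…
t=16: q0 h=28  …●●●●●●[○]○○○○○○…
t=17: q1 h=29  …●●●●●●[○]○○○○○○…
t=18: q0 h=28  …●●●●●●[●]●○○○○○…
t=19: q0 h=29  …●●●●●●[●]○○○○○○…
t=20: q0 h=30  …●●●●●●[○]○○○○○○…
t=21: q1 h=31  …●●●●●●[○]○○○○○○…
t=22: q0 h=30  …●●●●●●[●]●○○○○○…
t=23: q0 h=31  …●●●●●●[●]○○○○○○…
t=24: q0 h=32  …●●●●●●[○]○○○○○○…
t=25: q1 h=33  …●●●●●●[○]○○○○○○…
t=26: q0 h=32  …●●●●●●[●]●○○○○○…
t=27: q0 h=33  …●●●●●●[●]○○○○○○…

1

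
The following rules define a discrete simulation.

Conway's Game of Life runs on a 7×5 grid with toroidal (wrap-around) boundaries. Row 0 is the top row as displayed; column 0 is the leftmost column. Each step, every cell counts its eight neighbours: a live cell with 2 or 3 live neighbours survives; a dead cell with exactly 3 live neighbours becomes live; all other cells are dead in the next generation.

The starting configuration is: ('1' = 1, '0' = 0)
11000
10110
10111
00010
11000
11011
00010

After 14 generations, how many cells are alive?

[0] 11000
10110
10111
00010
11000
11011
00010
[1] 11010
00000
10000
00010
01010
01010
00010
[2] 00101
11001
00000
00101
00011
00011
11010
[3] 00100
11011
01011
00001
10100
00000
11000
[4] 00110
01000
01000
01101
00000
10000
01000
[5] 01100
01000
01000
11100
11000
00000
01100
[6] 10000
11000
00000
00100
10100
10100
01100
[7] 10100
11000
01000
01000
00110
10110
10100
[8] 10101
10100
01100
01000
00011
00000
10100
[9] 10101
10101
10100
11010
00000
00011
10011
[10] 00100
00100
00100
11101
10110
10010
01100
[11] 00110
01110
10100
10001
00000
10010
01110
[12] 00001
00001
10100
11001
10000
01011
01000
[13] 10000
10011
00010
00001
00110
01101
00111
[14] 11100
10010
10010
00101
11101
11001
00101

18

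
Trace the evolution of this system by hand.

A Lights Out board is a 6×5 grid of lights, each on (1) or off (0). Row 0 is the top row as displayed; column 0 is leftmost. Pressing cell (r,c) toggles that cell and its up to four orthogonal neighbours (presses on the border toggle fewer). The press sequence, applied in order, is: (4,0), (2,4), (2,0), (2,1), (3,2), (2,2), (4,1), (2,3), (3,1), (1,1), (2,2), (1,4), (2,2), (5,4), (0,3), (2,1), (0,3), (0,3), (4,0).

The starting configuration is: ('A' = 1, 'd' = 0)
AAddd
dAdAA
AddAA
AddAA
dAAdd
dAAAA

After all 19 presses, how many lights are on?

14

k=0  AAddd
dAdAA
AddAA
AddAA
dAAdd
dAAAA
k=1  AAddd
dAdAA
AddAA
dddAA
AdAdd
AAAAA
k=2  AAddd
dAdAd
Adddd
dddAd
AdAdd
AAAAA
k=3  AAddd
AAdAd
dAddd
AddAd
AdAdd
AAAAA
k=4  AAddd
AddAd
AdAdd
AAdAd
AdAdd
AAAAA
k=5  AAddd
AddAd
Adddd
AdAdd
Adddd
AAAAA
k=6  AAddd
AdAAd
AAAAd
Adddd
Adddd
AAAAA
k=7  AAddd
AdAAd
AAAAd
AAddd
dAAdd
AdAAA
k=8  AAddd
AdAdd
AAddA
AAdAd
dAAdd
AdAAA
k=9  AAddd
AdAdd
AdddA
ddAAd
ddAdd
AdAAA
k=10  Adddd
dAddd
AAddA
ddAAd
ddAdd
AdAAA
k=11  Adddd
dAAdd
AdAAA
dddAd
ddAdd
AdAAA
k=12  AdddA
dAAAA
AdAAd
dddAd
ddAdd
AdAAA
k=13  AdddA
dAdAA
AAddd
ddAAd
ddAdd
AdAAA
k=14  AdddA
dAdAA
AAddd
ddAAd
ddAdA
AdAdd
k=15  AdAAd
dAddA
AAddd
ddAAd
ddAdA
AdAdd
k=16  AdAAd
ddddA
ddAdd
dAAAd
ddAdA
AdAdd
k=17  AdddA
dddAA
ddAdd
dAAAd
ddAdA
AdAdd
k=18  AdAAd
ddddA
ddAdd
dAAAd
ddAdA
AdAdd
k=19  AdAAd
ddddA
ddAdd
AAAAd
AAAdA
ddAdd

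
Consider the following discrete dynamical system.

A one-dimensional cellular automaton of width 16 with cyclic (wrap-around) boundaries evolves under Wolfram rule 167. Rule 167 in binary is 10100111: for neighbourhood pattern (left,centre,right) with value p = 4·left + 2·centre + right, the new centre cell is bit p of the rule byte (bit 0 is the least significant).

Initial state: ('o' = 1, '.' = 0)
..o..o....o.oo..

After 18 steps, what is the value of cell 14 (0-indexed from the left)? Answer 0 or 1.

1

gen 0: ..o..o....o.oo..
gen 1: ooo.oo.ooooo...o
gen 2: oo.o..o.ooo..oo.
gen 3: ..oo.ooo.o..o..o
gen 4: .o..o.o.oo.oo.oo
gen 5: oo.ooooo..o..o..
gen 6: ..o.ooo..oo.oo.o
gen 7: .ooo.o..o..o..oo
gen 8: o.o.oo.oo.oo.o..
gen 9: oooo..o..o..oo.o
gen 10: ooo..oo.oo.o..o.
gen 11: .o..o..o..oo.ooo
gen 12: oo.oo.oo.o..o.o.
gen 13: ..o..o..oo.ooooo
gen 14: .oo.oo.o..o.ooo.
gen 15: o..o..oo.ooo.o..
gen 16: o.oo.o..o.o.oo.o
gen 17: .o..oo.ooooo..o.
gen 18: oo.o..o.ooo..oo.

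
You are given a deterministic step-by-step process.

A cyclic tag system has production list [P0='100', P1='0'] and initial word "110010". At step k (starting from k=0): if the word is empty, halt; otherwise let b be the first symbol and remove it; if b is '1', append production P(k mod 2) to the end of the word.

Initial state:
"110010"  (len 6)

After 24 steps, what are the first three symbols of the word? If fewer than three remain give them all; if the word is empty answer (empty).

[0] "110010"  (len 6)
[1] "10010100"  (len 8)
[2] "00101000"  (len 8)
[3] "0101000"  (len 7)
[4] "101000"  (len 6)
[5] "01000100"  (len 8)
[6] "1000100"  (len 7)
[7] "000100100"  (len 9)
[8] "00100100"  (len 8)
[9] "0100100"  (len 7)
[10] "100100"  (len 6)
[11] "00100100"  (len 8)
[12] "0100100"  (len 7)
[13] "100100"  (len 6)
[14] "001000"  (len 6)
[15] "01000"  (len 5)
[16] "1000"  (len 4)
[17] "000100"  (len 6)
[18] "00100"  (len 5)
[19] "0100"  (len 4)
[20] "100"  (len 3)
[21] "00100"  (len 5)
[22] "0100"  (len 4)
[23] "100"  (len 3)
[24] "000"  (len 3)

000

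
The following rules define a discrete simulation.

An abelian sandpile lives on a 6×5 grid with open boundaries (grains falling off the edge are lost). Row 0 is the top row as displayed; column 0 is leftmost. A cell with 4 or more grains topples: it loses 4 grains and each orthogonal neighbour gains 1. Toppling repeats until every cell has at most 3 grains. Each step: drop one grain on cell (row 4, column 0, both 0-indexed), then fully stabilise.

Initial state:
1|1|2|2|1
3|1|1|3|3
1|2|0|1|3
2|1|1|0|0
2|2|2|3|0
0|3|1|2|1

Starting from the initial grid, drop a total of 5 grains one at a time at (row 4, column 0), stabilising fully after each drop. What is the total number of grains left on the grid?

[0] 1|1|2|2|1
3|1|1|3|3
1|2|0|1|3
2|1|1|0|0
2|2|2|3|0
0|3|1|2|1
[1] 1|1|2|2|1
3|1|1|3|3
1|2|0|1|3
2|1|1|0|0
3|2|2|3|0
0|3|1|2|1
[2] 1|1|2|2|1
3|1|1|3|3
1|2|0|1|3
3|1|1|0|0
0|3|2|3|0
1|3|1|2|1
[3] 1|1|2|2|1
3|1|1|3|3
1|2|0|1|3
3|1|1|0|0
1|3|2|3|0
1|3|1|2|1
[4] 1|1|2|2|1
3|1|1|3|3
1|2|0|1|3
3|1|1|0|0
2|3|2|3|0
1|3|1|2|1
[5] 1|1|2|2|1
3|1|1|3|3
1|2|0|1|3
3|1|1|0|0
3|3|2|3|0
1|3|1|2|1

49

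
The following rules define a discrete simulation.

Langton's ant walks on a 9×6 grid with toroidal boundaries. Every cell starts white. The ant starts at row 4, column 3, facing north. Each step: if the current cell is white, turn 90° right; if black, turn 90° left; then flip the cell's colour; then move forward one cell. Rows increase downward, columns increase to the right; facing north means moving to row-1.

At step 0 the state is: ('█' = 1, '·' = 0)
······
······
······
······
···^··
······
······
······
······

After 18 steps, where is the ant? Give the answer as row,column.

5,2

step 0: ······
······
······
······
···^··
······
······
······
······
step 1: ······
······
······
······
···█>·
······
······
······
······
step 2: ······
······
······
······
···██·
····v·
······
······
······
step 3: ······
······
······
······
···██·
···<█·
······
······
······
step 4: ······
······
······
······
···^█·
···██·
······
······
······
step 5: ······
······
······
······
··<·█·
···██·
······
······
······
step 6: ······
······
······
··^···
··█·█·
···██·
······
······
······
step 7: ······
······
······
··█>··
··█·█·
···██·
······
······
······
step 8: ······
······
······
··██··
··█v█·
···██·
······
······
······
step 9: ······
······
······
··██··
··<██·
···██·
······
······
······
step 10: ······
······
······
··██··
···██·
··v██·
······
······
······
step 11: ······
······
······
··██··
···██·
·<███·
······
······
······
step 12: ······
······
······
··██··
·^·██·
·████·
······
······
······
step 13: ······
······
······
··██··
·█>██·
·████·
······
······
······
step 14: ······
······
······
··██··
·████·
·█v██·
······
······
······
step 15: ······
······
······
··██··
·████·
·█·>█·
······
······
······
step 16: ······
······
······
··██··
·██^█·
·█··█·
······
······
······
step 17: ······
······
······
··██··
·█<·█·
·█··█·
······
······
······
step 18: ······
······
······
··██··
·█··█·
·█v·█·
······
······
······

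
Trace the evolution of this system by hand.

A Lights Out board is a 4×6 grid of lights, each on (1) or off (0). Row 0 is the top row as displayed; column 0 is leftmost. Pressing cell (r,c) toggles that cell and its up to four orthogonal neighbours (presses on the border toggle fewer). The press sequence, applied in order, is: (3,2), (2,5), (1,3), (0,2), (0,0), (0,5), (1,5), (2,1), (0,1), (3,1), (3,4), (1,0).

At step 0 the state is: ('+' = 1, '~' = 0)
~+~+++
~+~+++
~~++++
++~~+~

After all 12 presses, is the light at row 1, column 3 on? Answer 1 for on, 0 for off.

0

step 0: ~+~+++
~+~+++
~~++++
++~~+~
step 1: ~+~+++
~+~+++
~~~+++
+~+++~
step 2: ~+~+++
~+~++~
~~~+~~
+~++++
step 3: ~+~~++
~++~~~
~~~~~~
+~++++
step 4: ~~++++
~+~~~~
~~~~~~
+~++++
step 5: ++++++
++~~~~
~~~~~~
+~++++
step 6: ++++~~
++~~~+
~~~~~~
+~++++
step 7: ++++~+
++~~+~
~~~~~+
+~++++
step 8: ++++~+
+~~~+~
+++~~+
++++++
step 9: ~~~+~+
++~~+~
+++~~+
++++++
step 10: ~~~+~+
++~~+~
+~+~~+
~~~+++
step 11: ~~~+~+
++~~+~
+~+~++
~~~~~~
step 12: +~~+~+
~~~~+~
~~+~++
~~~~~~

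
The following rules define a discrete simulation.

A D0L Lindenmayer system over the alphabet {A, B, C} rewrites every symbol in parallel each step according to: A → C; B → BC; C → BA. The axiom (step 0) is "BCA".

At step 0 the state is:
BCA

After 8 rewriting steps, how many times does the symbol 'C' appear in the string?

108

step 0: BCA
step 1: BCBAC
step 2: BCBABCCBA
step 3: BCBABCCBCBABABCC
step 4: BCBABCCBCBABABCBABCCBCCBCBABA
step 5: BCBABCCBCBABABCBABCCBCCBCBABCCBCBABABCBABABCBABCCBCC
step 6: BCBABCCBCBABABCBABCCBCCBCBABCCBCBABABCBABABCBABCCBCBABABCBABCCBCCBCBABCCBCCBCBABCCBCBABABCBABA
step 7: BCBABCCBCBABABCBABCCBCCBCBABCCBCBABABCBABABCBABCCBCBABABCB…BCBABABCBABCCBCBABABCBABABCBABCCBCBABABCBABCCBCCBCBABCCBCC  (len 169)
step 8: BCBABCCBCBABABCBABCCBCCBCBABCCBCBABABCBABABCBABCCBCBABABCB…ABCCBCBABABCBABCCBCCBCBABCCBCBABABCBABABCBABCCBCBABABCBABA  (len 305)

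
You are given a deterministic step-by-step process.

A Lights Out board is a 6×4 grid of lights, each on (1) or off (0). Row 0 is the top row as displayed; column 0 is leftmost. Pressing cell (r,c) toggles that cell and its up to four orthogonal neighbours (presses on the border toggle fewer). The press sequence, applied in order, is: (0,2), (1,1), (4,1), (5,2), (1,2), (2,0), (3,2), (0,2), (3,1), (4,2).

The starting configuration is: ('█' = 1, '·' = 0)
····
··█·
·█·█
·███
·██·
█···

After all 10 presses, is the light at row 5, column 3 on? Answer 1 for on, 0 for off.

t=0: ····
··█·
·█·█
·███
·██·
█···
t=1: ·███
····
·█·█
·███
·██·
█···
t=2: ··██
███·
···█
·███
·██·
█···
t=3: ··██
███·
···█
··██
█···
██··
t=4: ··██
███·
···█
··██
█·█·
█·██
t=5: ···█
█··█
··██
··██
█·█·
█·██
t=6: ···█
···█
████
█·██
█·█·
█·██
t=7: ···█
···█
██·█
██··
█···
█·██
t=8: ·██·
··██
██·█
██··
█···
█·██
t=9: ·██·
··██
█··█
··█·
██··
█·██
t=10: ·██·
··██
█··█
····
█·██
█··█

1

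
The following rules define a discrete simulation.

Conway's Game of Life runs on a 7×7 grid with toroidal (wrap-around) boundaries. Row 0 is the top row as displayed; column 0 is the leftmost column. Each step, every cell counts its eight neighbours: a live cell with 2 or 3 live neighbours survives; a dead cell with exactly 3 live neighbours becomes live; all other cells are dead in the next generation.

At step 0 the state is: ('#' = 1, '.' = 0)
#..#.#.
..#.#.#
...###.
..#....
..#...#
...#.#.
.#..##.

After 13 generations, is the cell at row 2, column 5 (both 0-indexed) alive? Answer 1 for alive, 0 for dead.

t=0: #..#.#.
..#.#.#
...###.
..#....
..#...#
...#.#.
.#..##.
t=1: ####...
..#...#
..#.##.
..#.##.
..##...
..##.##
..##.#.
t=2: #...#.#
#...###
.##.#.#
.##..#.
.#....#
.#...##
#....#.
t=3: .#..#..
....#..
..#.#..
...#.##
.#....#
.#...#.
.#..#..
t=4: ...###.
....##.
....#..
#.#####
..#.#.#
.##..#.
###.##.
t=5: .##....
.......
.......
###...#
.......
.......
#......
t=6: .#.....
.......
##.....
##.....
##.....
.......
.#.....
t=7: .......
##.....
##.....
..#...#
##.....
##.....
.......
t=8: .......
##.....
..#...#
..#...#
..#...#
##.....
.......
t=9: .......
##.....
..#...#
####.##
..#...#
##.....
.......
t=10: .......
##.....
...#.#.
...#.#.
...#.#.
##.....
.......
t=11: .......
.......
..#...#
..##.##
..#...#
.......
.......
t=12: .......
.......
..##.##
####.##
..##.##
.......
.......
t=13: .......
.......
...#.#.
.......
...#.#.
.......
.......

1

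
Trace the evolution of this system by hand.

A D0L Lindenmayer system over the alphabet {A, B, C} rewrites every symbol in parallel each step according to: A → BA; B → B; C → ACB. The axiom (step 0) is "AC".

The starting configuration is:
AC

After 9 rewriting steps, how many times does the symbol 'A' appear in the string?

10

gen 0: AC
gen 1: BAACB
gen 2: BBABAACBB
gen 3: BBBABBABAACBBB
gen 4: BBBBABBBABBABAACBBBB
gen 5: BBBBBABBBBABBBABBABAACBBBBB
gen 6: BBBBBBABBBBBABBBBABBBABBABAACBBBBBB
gen 7: BBBBBBBABBBBBBABBBBBABBBBABBBABBABAACBBBBBBB
gen 8: BBBBBBBBABBBBBBBABBBBBBABBBBBABBBBABBBABBABAACBBBBBBBB
gen 9: BBBBBBBBBABBBBBBBBABBBBBBBABBBBBBABBBBBABBBBABBBABBABAACBBBBBBBBB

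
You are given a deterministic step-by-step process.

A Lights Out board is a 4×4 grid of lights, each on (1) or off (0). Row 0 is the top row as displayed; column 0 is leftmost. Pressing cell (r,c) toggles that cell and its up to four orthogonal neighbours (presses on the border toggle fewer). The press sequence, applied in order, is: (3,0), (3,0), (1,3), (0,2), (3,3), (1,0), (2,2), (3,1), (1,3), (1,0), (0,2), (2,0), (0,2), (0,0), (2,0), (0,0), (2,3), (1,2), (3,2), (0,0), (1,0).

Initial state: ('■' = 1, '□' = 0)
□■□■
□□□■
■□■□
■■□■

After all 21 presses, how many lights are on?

6

0) □■□■
□□□■
■□■□
■■□■
1) □■□■
□□□■
□□■□
□□□■
2) □■□■
□□□■
■□■□
■■□■
3) □■□□
□□■□
■□■■
■■□■
4) □□■■
□□□□
■□■■
■■□■
5) □□■■
□□□□
■□■□
■■■□
6) ■□■■
■■□□
□□■□
■■■□
7) ■□■■
■■■□
□■□■
■■□□
8) ■□■■
■■■□
□□□■
□□■□
9) ■□■□
■■□■
□□□□
□□■□
10) □□■□
□□□■
■□□□
□□■□
11) □■□■
□□■■
■□□□
□□■□
12) □■□■
■□■■
□■□□
■□■□
13) □□■□
■□□■
□■□□
■□■□
14) ■■■□
□□□■
□■□□
■□■□
15) ■■■□
■□□■
■□□□
□□■□
16) □□■□
□□□■
■□□□
□□■□
17) □□■□
□□□□
■□■■
□□■■
18) □□□□
□■■■
■□□■
□□■■
19) □□□□
□■■■
■□■■
□■□□
20) ■■□□
■■■■
■□■■
□■□□
21) □■□□
□□■■
□□■■
□■□□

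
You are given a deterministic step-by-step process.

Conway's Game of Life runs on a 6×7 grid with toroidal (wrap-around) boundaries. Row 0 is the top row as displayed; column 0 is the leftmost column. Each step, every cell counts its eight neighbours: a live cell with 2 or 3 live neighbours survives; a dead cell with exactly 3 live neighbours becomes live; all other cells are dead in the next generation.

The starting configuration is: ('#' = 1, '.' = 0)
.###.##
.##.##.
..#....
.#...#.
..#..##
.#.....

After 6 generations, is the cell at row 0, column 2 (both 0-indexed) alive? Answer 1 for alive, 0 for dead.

1

0) .###.##
.##.##.
..#....
.#...#.
..#..##
.#.....
1) ...#.##
#...###
..####.
.##..##
###..##
.#.##..
2) ..##...
#.#....
..#....
.......
.......
.#.#...
3) ...#...
..#....
.#.....
.......
.......
...#...
4) ..##...
..#....
.......
.......
.......
.......
5) ..##...
..##...
.......
.......
.......
.......
6) ..##...
..##...
.......
.......
.......
.......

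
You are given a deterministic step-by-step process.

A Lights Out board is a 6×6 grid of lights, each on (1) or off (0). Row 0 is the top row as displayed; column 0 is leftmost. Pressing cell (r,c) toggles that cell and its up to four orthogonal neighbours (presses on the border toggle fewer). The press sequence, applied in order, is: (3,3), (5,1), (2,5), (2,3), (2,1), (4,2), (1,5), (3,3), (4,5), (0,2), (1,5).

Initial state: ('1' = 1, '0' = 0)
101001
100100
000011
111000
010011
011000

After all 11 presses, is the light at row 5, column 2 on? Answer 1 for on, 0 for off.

0) 101001
100100
000011
111000
010011
011000
1) 101001
100100
000111
110110
010111
011000
2) 101001
100100
000111
110110
000111
100000
3) 101001
100101
000100
110111
000111
100000
4) 101001
100001
001010
110011
000111
100000
5) 101001
110001
110010
100011
000111
100000
6) 101001
110001
110010
101011
011011
101000
7) 101000
110010
110011
101011
011011
101000
8) 101000
110010
110111
100101
011111
101000
9) 101000
110010
110111
100100
011100
101001
10) 110100
111010
110111
100100
011100
101001
11) 110101
111001
110110
100100
011100
101001

1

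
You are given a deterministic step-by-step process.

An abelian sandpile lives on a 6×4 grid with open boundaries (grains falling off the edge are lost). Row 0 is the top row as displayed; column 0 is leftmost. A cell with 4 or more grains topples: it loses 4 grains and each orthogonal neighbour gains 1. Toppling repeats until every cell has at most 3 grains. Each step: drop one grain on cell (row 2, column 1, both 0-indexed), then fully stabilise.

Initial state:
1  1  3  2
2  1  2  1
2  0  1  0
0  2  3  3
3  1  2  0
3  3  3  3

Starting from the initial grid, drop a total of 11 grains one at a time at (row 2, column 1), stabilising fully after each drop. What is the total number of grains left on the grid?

49

k=0  1  1  3  2
2  1  2  1
2  0  1  0
0  2  3  3
3  1  2  0
3  3  3  3
k=1  1  1  3  2
2  1  2  1
2  1  1  0
0  2  3  3
3  1  2  0
3  3  3  3
k=2  1  1  3  2
2  1  2  1
2  2  1  0
0  2  3  3
3  1  2  0
3  3  3  3
k=3  1  1  3  2
2  1  2  1
2  3  1  0
0  2  3  3
3  1  2  0
3  3  3  3
k=4  1  1  3  2
2  2  2  1
3  0  2  0
0  3  3  3
3  1  2  0
3  3  3  3
k=5  1  1  3  2
2  2  2  1
3  1  2  0
0  3  3  3
3  1  2  0
3  3  3  3
k=6  1  1  3  2
2  2  2  1
3  2  2  0
0  3  3  3
3  1  2  0
3  3  3  3
k=7  1  1  3  2
2  2  2  1
3  3  2  0
0  3  3  3
3  1  2  0
3  3  3  3
k=8  1  1  3  2
3  3  3  1
0  3  0  2
2  1  2  0
3  2  3  1
3  3  3  3
k=9  2  3  0  3
0  2  1  2
2  1  2  2
2  2  2  0
3  2  3  1
3  3  3  3
k=10  2  3  0  3
0  2  1  2
2  2  2  2
2  2  2  0
3  2  3  1
3  3  3  3
k=11  2  3  0  3
0  2  1  2
2  3  2  2
2  2  2  0
3  2  3  1
3  3  3  3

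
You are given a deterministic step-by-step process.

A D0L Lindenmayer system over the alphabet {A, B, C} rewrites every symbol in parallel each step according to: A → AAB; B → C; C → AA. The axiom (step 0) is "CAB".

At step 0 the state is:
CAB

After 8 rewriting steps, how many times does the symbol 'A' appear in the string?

1624

0) CAB
1) AAAABC
2) AABAABAABAABCAA
3) AABAABCAABAABCAABAABCAABAABCAAAABAAB
4) AABAABCAABAABCAAAABAABCAABAABCAAAABAABCAABAABCAAAABAABCAABAABCAAAABAABAABAABCAABAABC
5) AABAABCAABAABCAAAABAABCAABAABCAAAABAABAABAABCAABAABCAAAABA…AABCAAAABAABAABAABCAABAABCAABAABCAABAABCAAAABAABCAABAABCAA  (len 198)
6) AABAABCAABAABCAAAABAABCAABAABCAAAABAABAABAABCAABAABCAAAABA…BAABCAABAABCAAAABAABAABAABCAABAABCAAAABAABCAABAABCAAAABAAB  (len 468)
7) AABAABCAABAABCAAAABAABCAABAABCAAAABAABAABAABCAABAABCAAAABA…AABAABAABAABCAABAABCAAAABAABCAABAABCAAAABAABAABAABCAABAABC  (len 1104)
8) AABAABCAABAABCAAAABAABCAABAABCAAAABAABAABAABCAABAABCAAAABA…AABCAAAABAABAABAABCAABAABCAABAABCAABAABCAAAABAABCAABAABCAA  (len 2604)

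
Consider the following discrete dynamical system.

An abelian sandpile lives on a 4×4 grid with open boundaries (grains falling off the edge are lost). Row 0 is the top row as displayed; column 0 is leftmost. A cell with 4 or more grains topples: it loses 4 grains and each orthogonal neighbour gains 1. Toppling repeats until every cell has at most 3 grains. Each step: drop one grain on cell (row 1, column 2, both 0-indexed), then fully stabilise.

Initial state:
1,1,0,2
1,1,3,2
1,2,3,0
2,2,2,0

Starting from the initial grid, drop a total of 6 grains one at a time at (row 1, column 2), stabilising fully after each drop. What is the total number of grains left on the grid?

28

0) 1,1,0,2
1,1,3,2
1,2,3,0
2,2,2,0
1) 1,1,1,2
1,2,1,3
1,3,0,1
2,2,3,0
2) 1,1,1,2
1,2,2,3
1,3,0,1
2,2,3,0
3) 1,1,1,2
1,2,3,3
1,3,0,1
2,2,3,0
4) 1,1,2,3
1,3,1,0
1,3,1,2
2,2,3,0
5) 1,1,2,3
1,3,2,0
1,3,1,2
2,2,3,0
6) 1,1,2,3
1,3,3,0
1,3,1,2
2,2,3,0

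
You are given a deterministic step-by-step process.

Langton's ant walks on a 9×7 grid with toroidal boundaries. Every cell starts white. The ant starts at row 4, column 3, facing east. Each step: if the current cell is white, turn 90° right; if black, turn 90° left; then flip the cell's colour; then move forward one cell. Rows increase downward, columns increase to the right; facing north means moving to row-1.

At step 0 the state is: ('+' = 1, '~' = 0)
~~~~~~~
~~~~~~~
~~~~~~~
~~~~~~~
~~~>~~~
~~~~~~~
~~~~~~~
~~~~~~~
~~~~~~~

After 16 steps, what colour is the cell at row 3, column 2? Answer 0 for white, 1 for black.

step 0: ~~~~~~~
~~~~~~~
~~~~~~~
~~~~~~~
~~~>~~~
~~~~~~~
~~~~~~~
~~~~~~~
~~~~~~~
step 1: ~~~~~~~
~~~~~~~
~~~~~~~
~~~~~~~
~~~+~~~
~~~v~~~
~~~~~~~
~~~~~~~
~~~~~~~
step 2: ~~~~~~~
~~~~~~~
~~~~~~~
~~~~~~~
~~~+~~~
~~<+~~~
~~~~~~~
~~~~~~~
~~~~~~~
step 3: ~~~~~~~
~~~~~~~
~~~~~~~
~~~~~~~
~~^+~~~
~~++~~~
~~~~~~~
~~~~~~~
~~~~~~~
step 4: ~~~~~~~
~~~~~~~
~~~~~~~
~~~~~~~
~~+>~~~
~~++~~~
~~~~~~~
~~~~~~~
~~~~~~~
step 5: ~~~~~~~
~~~~~~~
~~~~~~~
~~~^~~~
~~+~~~~
~~++~~~
~~~~~~~
~~~~~~~
~~~~~~~
step 6: ~~~~~~~
~~~~~~~
~~~~~~~
~~~+>~~
~~+~~~~
~~++~~~
~~~~~~~
~~~~~~~
~~~~~~~
step 7: ~~~~~~~
~~~~~~~
~~~~~~~
~~~++~~
~~+~v~~
~~++~~~
~~~~~~~
~~~~~~~
~~~~~~~
step 8: ~~~~~~~
~~~~~~~
~~~~~~~
~~~++~~
~~+<+~~
~~++~~~
~~~~~~~
~~~~~~~
~~~~~~~
step 9: ~~~~~~~
~~~~~~~
~~~~~~~
~~~^+~~
~~+++~~
~~++~~~
~~~~~~~
~~~~~~~
~~~~~~~
step 10: ~~~~~~~
~~~~~~~
~~~~~~~
~~<~+~~
~~+++~~
~~++~~~
~~~~~~~
~~~~~~~
~~~~~~~
step 11: ~~~~~~~
~~~~~~~
~~^~~~~
~~+~+~~
~~+++~~
~~++~~~
~~~~~~~
~~~~~~~
~~~~~~~
step 12: ~~~~~~~
~~~~~~~
~~+>~~~
~~+~+~~
~~+++~~
~~++~~~
~~~~~~~
~~~~~~~
~~~~~~~
step 13: ~~~~~~~
~~~~~~~
~~++~~~
~~+v+~~
~~+++~~
~~++~~~
~~~~~~~
~~~~~~~
~~~~~~~
step 14: ~~~~~~~
~~~~~~~
~~++~~~
~~<++~~
~~+++~~
~~++~~~
~~~~~~~
~~~~~~~
~~~~~~~
step 15: ~~~~~~~
~~~~~~~
~~++~~~
~~~++~~
~~v++~~
~~++~~~
~~~~~~~
~~~~~~~
~~~~~~~
step 16: ~~~~~~~
~~~~~~~
~~++~~~
~~~++~~
~~~>+~~
~~++~~~
~~~~~~~
~~~~~~~
~~~~~~~

0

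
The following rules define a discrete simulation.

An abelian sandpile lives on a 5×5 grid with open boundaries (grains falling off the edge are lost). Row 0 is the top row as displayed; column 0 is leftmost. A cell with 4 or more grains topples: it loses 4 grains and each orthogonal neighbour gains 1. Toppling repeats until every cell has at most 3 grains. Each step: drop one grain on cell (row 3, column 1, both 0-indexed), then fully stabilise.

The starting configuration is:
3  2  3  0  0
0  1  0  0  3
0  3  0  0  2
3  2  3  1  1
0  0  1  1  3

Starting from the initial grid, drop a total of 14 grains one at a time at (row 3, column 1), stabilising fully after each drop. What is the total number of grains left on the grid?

41

k=0  3  2  3  0  0
0  1  0  0  3
0  3  0  0  2
3  2  3  1  1
0  0  1  1  3
k=1  3  2  3  0  0
0  1  0  0  3
0  3  0  0  2
3  3  3  1  1
0  0  1  1  3
k=2  3  2  3  0  0
0  2  0  0  3
2  0  2  0  2
0  3  0  2  1
1  1  2  1  3
k=3  3  2  3  0  0
0  2  0  0  3
2  1  2  0  2
1  0  1  2  1
1  2  2  1  3
k=4  3  2  3  0  0
0  2  0  0  3
2  1  2  0  2
1  1  1  2  1
1  2  2  1  3
k=5  3  2  3  0  0
0  2  0  0  3
2  1  2  0  2
1  2  1  2  1
1  2  2  1  3
k=6  3  2  3  0  0
0  2  0  0  3
2  1  2  0  2
1  3  1  2  1
1  2  2  1  3
k=7  3  2  3  0  0
0  2  0  0  3
2  2  2  0  2
2  0  2  2  1
1  3  2  1  3
k=8  3  2  3  0  0
0  2  0  0  3
2  2  2  0  2
2  1  2  2  1
1  3  2  1  3
k=9  3  2  3  0  0
0  2  0  0  3
2  2  2  0  2
2  2  2  2  1
1  3  2  1  3
k=10  3  2  3  0  0
0  2  0  0  3
2  2  2  0  2
2  3  2  2  1
1  3  2  1  3
k=11  3  2  3  0  0
0  2  0  0  3
2  3  2  0  2
3  1  3  2  1
2  0  3  1  3
k=12  3  2  3  0  0
0  2  0  0  3
2  3  2  0  2
3  2  3  2  1
2  0  3  1  3
k=13  3  2  3  0  0
0  2  0  0  3
2  3  2  0  2
3  3  3  2  1
2  0  3  1  3
k=14  3  2  3  0  0
1  3  1  0  3
0  2  0  1  2
1  3  2  3  1
3  2  0  2  3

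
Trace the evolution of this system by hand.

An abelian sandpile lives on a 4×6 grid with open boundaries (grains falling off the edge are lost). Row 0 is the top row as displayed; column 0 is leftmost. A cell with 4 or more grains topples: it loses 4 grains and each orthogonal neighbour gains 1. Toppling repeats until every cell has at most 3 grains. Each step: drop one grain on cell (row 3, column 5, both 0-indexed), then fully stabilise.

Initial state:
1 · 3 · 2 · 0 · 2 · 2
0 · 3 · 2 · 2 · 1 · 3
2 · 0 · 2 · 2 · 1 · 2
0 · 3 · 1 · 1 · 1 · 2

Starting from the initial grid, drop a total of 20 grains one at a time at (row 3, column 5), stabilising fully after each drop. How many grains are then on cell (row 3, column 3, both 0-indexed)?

3

t=0: 1 · 3 · 2 · 0 · 2 · 2
0 · 3 · 2 · 2 · 1 · 3
2 · 0 · 2 · 2 · 1 · 2
0 · 3 · 1 · 1 · 1 · 2
t=1: 1 · 3 · 2 · 0 · 2 · 2
0 · 3 · 2 · 2 · 1 · 3
2 · 0 · 2 · 2 · 1 · 2
0 · 3 · 1 · 1 · 1 · 3
t=2: 1 · 3 · 2 · 0 · 2 · 2
0 · 3 · 2 · 2 · 1 · 3
2 · 0 · 2 · 2 · 1 · 3
0 · 3 · 1 · 1 · 2 · 0
t=3: 1 · 3 · 2 · 0 · 2 · 2
0 · 3 · 2 · 2 · 1 · 3
2 · 0 · 2 · 2 · 1 · 3
0 · 3 · 1 · 1 · 2 · 1
t=4: 1 · 3 · 2 · 0 · 2 · 2
0 · 3 · 2 · 2 · 1 · 3
2 · 0 · 2 · 2 · 1 · 3
0 · 3 · 1 · 1 · 2 · 2
t=5: 1 · 3 · 2 · 0 · 2 · 2
0 · 3 · 2 · 2 · 1 · 3
2 · 0 · 2 · 2 · 1 · 3
0 · 3 · 1 · 1 · 2 · 3
t=6: 1 · 3 · 2 · 0 · 2 · 3
0 · 3 · 2 · 2 · 2 · 0
2 · 0 · 2 · 2 · 2 · 1
0 · 3 · 1 · 1 · 3 · 1
t=7: 1 · 3 · 2 · 0 · 2 · 3
0 · 3 · 2 · 2 · 2 · 0
2 · 0 · 2 · 2 · 2 · 1
0 · 3 · 1 · 1 · 3 · 2
t=8: 1 · 3 · 2 · 0 · 2 · 3
0 · 3 · 2 · 2 · 2 · 0
2 · 0 · 2 · 2 · 2 · 1
0 · 3 · 1 · 1 · 3 · 3
t=9: 1 · 3 · 2 · 0 · 2 · 3
0 · 3 · 2 · 2 · 2 · 0
2 · 0 · 2 · 2 · 3 · 2
0 · 3 · 1 · 2 · 0 · 1
t=10: 1 · 3 · 2 · 0 · 2 · 3
0 · 3 · 2 · 2 · 2 · 0
2 · 0 · 2 · 2 · 3 · 2
0 · 3 · 1 · 2 · 0 · 2
t=11: 1 · 3 · 2 · 0 · 2 · 3
0 · 3 · 2 · 2 · 2 · 0
2 · 0 · 2 · 2 · 3 · 2
0 · 3 · 1 · 2 · 0 · 3
t=12: 1 · 3 · 2 · 0 · 2 · 3
0 · 3 · 2 · 2 · 2 · 0
2 · 0 · 2 · 2 · 3 · 3
0 · 3 · 1 · 2 · 1 · 0
t=13: 1 · 3 · 2 · 0 · 2 · 3
0 · 3 · 2 · 2 · 2 · 0
2 · 0 · 2 · 2 · 3 · 3
0 · 3 · 1 · 2 · 1 · 1
t=14: 1 · 3 · 2 · 0 · 2 · 3
0 · 3 · 2 · 2 · 2 · 0
2 · 0 · 2 · 2 · 3 · 3
0 · 3 · 1 · 2 · 1 · 2
t=15: 1 · 3 · 2 · 0 · 2 · 3
0 · 3 · 2 · 2 · 2 · 0
2 · 0 · 2 · 2 · 3 · 3
0 · 3 · 1 · 2 · 1 · 3
t=16: 1 · 3 · 2 · 0 · 2 · 3
0 · 3 · 2 · 2 · 3 · 1
2 · 0 · 2 · 3 · 0 · 1
0 · 3 · 1 · 2 · 3 · 1
t=17: 1 · 3 · 2 · 0 · 2 · 3
0 · 3 · 2 · 2 · 3 · 1
2 · 0 · 2 · 3 · 0 · 1
0 · 3 · 1 · 2 · 3 · 2
t=18: 1 · 3 · 2 · 0 · 2 · 3
0 · 3 · 2 · 2 · 3 · 1
2 · 0 · 2 · 3 · 0 · 1
0 · 3 · 1 · 2 · 3 · 3
t=19: 1 · 3 · 2 · 0 · 2 · 3
0 · 3 · 2 · 2 · 3 · 1
2 · 0 · 2 · 3 · 1 · 2
0 · 3 · 1 · 3 · 0 · 1
t=20: 1 · 3 · 2 · 0 · 2 · 3
0 · 3 · 2 · 2 · 3 · 1
2 · 0 · 2 · 3 · 1 · 2
0 · 3 · 1 · 3 · 0 · 2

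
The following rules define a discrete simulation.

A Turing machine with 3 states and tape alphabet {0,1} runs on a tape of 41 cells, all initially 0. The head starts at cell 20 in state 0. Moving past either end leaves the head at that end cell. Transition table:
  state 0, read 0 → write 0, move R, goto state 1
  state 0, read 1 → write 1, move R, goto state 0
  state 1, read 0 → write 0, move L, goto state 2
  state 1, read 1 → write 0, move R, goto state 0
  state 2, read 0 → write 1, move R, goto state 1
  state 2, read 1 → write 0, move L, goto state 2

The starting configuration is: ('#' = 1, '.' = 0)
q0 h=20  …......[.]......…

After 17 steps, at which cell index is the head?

15

k=0  q0 h=20  …......[.]......…
k=1  q1 h=21  …......[.]......…
k=2  q2 h=20  …......[.]......…
k=3  q1 h=21  ….....#[.]......…
k=4  q2 h=20  …......[#]......…
k=5  q2 h=19  …......[.]......…
k=6  q1 h=20  ….....#[.]......…
k=7  q2 h=19  …......[#]......…
k=8  q2 h=18  …......[.]......…
k=9  q1 h=19  ….....#[.]......…
k=10  q2 h=18  …......[#]......…
k=11  q2 h=17  …......[.]......…
k=12  q1 h=18  ….....#[.]......…
k=13  q2 h=17  …......[#]......…
k=14  q2 h=16  …......[.]......…
k=15  q1 h=17  ….....#[.]......…
k=16  q2 h=16  …......[#]......…
k=17  q2 h=15  …......[.]......…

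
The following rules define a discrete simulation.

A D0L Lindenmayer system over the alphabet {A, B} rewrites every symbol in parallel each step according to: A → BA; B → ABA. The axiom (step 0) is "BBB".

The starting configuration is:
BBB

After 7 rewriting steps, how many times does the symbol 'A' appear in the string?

1014

[0] BBB
[1] ABAABAABA
[2] BAABABABAABABABAABABA
[3] ABABABAABABAABABAABABABAABABAABABAABABABAABABAABABA
[4] BAABABAABABAABABABAABABAABABABAABABAABABABAABABAABABAABABA…ABABABAABABAABABABAABABAABABAABABABAABABAABABABAABABAABABA  (len 123)
[5] ABABABAABABAABABABAABABAABABABAABABAABABAABABABAABABAABABA…ABABABAABABAABABABAABABAABABAABABABAABABAABABABAABABAABABA  (len 297)
[6] BAABABAABABAABABABAABABAABABABAABABAABABAABABABAABABAABABA…ABABABAABABAABABABAABABAABABAABABABAABABAABABABAABABAABABA  (len 717)
[7] ABABABAABABAABABABAABABAABABABAABABAABABAABABABAABABAABABA…ABABABAABABAABABABAABABAABABAABABABAABABAABABABAABABAABABA  (len 1731)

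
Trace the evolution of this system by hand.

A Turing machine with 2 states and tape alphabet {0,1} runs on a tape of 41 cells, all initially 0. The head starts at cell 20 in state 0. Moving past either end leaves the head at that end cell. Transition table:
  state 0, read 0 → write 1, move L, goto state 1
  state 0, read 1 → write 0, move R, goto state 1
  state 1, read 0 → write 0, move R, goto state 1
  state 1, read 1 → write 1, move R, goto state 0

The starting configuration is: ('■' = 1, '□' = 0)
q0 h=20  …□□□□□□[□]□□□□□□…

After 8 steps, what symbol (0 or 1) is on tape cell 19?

0

k=0  q0 h=20  …□□□□□□[□]□□□□□□…
k=1  q1 h=19  …□□□□□□[□]■□□□□□…
k=2  q1 h=20  …□□□□□□[■]□□□□□□…
k=3  q0 h=21  …□□□□□■[□]□□□□□□…
k=4  q1 h=20  …□□□□□□[■]■□□□□□…
k=5  q0 h=21  …□□□□□■[■]□□□□□□…
k=6  q1 h=22  …□□□□■□[□]□□□□□□…
k=7  q1 h=23  …□□□■□□[□]□□□□□□…
k=8  q1 h=24  …□□■□□□[□]□□□□□□…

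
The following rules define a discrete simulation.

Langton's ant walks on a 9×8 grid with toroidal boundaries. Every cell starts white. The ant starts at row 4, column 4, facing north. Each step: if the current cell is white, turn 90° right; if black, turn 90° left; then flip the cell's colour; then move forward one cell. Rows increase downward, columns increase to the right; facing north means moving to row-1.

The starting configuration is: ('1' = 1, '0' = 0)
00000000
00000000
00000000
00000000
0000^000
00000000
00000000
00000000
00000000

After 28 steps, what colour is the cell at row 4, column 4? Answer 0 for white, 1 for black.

gen 0: 00000000
00000000
00000000
00000000
0000^000
00000000
00000000
00000000
00000000
gen 1: 00000000
00000000
00000000
00000000
00001>00
00000000
00000000
00000000
00000000
gen 2: 00000000
00000000
00000000
00000000
00001100
00000v00
00000000
00000000
00000000
gen 3: 00000000
00000000
00000000
00000000
00001100
0000<100
00000000
00000000
00000000
gen 4: 00000000
00000000
00000000
00000000
0000^100
00001100
00000000
00000000
00000000
gen 5: 00000000
00000000
00000000
00000000
000<0100
00001100
00000000
00000000
00000000
gen 6: 00000000
00000000
00000000
000^0000
00010100
00001100
00000000
00000000
00000000
gen 7: 00000000
00000000
00000000
0001>000
00010100
00001100
00000000
00000000
00000000
gen 8: 00000000
00000000
00000000
00011000
0001v100
00001100
00000000
00000000
00000000
gen 9: 00000000
00000000
00000000
00011000
000<1100
00001100
00000000
00000000
00000000
gen 10: 00000000
00000000
00000000
00011000
00001100
000v1100
00000000
00000000
00000000
gen 11: 00000000
00000000
00000000
00011000
00001100
00<11100
00000000
00000000
00000000
gen 12: 00000000
00000000
00000000
00011000
00^01100
00111100
00000000
00000000
00000000
gen 13: 00000000
00000000
00000000
00011000
001>1100
00111100
00000000
00000000
00000000
gen 14: 00000000
00000000
00000000
00011000
00111100
001v1100
00000000
00000000
00000000
gen 15: 00000000
00000000
00000000
00011000
00111100
0010>100
00000000
00000000
00000000
gen 16: 00000000
00000000
00000000
00011000
0011^100
00100100
00000000
00000000
00000000
gen 17: 00000000
00000000
00000000
00011000
001<0100
00100100
00000000
00000000
00000000
gen 18: 00000000
00000000
00000000
00011000
00100100
001v0100
00000000
00000000
00000000
gen 19: 00000000
00000000
00000000
00011000
00100100
00<10100
00000000
00000000
00000000
gen 20: 00000000
00000000
00000000
00011000
00100100
00010100
00v00000
00000000
00000000
gen 21: 00000000
00000000
00000000
00011000
00100100
00010100
0<100000
00000000
00000000
gen 22: 00000000
00000000
00000000
00011000
00100100
0^010100
01100000
00000000
00000000
gen 23: 00000000
00000000
00000000
00011000
00100100
01>10100
01100000
00000000
00000000
gen 24: 00000000
00000000
00000000
00011000
00100100
01110100
01v00000
00000000
00000000
gen 25: 00000000
00000000
00000000
00011000
00100100
01110100
010>0000
00000000
00000000
gen 26: 00000000
00000000
00000000
00011000
00100100
01110100
01010000
000v0000
00000000
gen 27: 00000000
00000000
00000000
00011000
00100100
01110100
01010000
00<10000
00000000
gen 28: 00000000
00000000
00000000
00011000
00100100
01110100
01^10000
00110000
00000000

0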